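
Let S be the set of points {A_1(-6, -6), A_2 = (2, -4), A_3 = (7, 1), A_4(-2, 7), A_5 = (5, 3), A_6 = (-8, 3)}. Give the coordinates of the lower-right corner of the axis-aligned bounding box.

x-range [-8, 7], y-range [-6, 7].
The lower-right corner is (7, -6).

(7, -6)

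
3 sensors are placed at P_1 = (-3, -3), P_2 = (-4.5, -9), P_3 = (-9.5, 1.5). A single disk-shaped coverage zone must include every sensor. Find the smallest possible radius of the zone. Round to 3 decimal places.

5.815

Side lengths²: P_1P_2² = 38.25, P_1P_3² = 62.5, P_2P_3² = 135.25.
Since P_2P_3² = 135.25 ≥ 62.5 + 38.25 = 100.75, the angle opposite P_2P_3 is not acute, so the smallest enclosing circle has P_2P_3 as diameter.
Centre = midpoint of P_2P_3 = (-7, -3.75), r² = 135.25/4 = 33.8125.
r = √(33.8125) ≈ 5.815.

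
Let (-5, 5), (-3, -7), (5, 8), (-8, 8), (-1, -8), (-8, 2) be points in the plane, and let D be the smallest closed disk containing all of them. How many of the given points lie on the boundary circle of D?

3

A smallest enclosing disk is always determined by at most three of the input points on its boundary.
The minimum enclosing circle is determined by three boundary points: (5, 8), (-8, 8), (-1, -8).
Their circumcentre is (-1.5, 1.3125) with r² = 86.97265625.
The farthest remaining point (-3, -7) is at distance² 71.34765625 ≤ 86.97265625.
The points at distance exactly r from the centre are (5, 8), (-8, 8), (-1, -8) — 3 points.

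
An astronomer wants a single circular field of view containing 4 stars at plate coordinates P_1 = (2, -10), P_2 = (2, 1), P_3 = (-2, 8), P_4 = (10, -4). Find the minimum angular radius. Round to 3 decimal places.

9.313

The minimum enclosing circle of a finite set is fixed by two of the points (as a diameter) or three (as a circumcircle).
The minimum enclosing circle is determined by three boundary points: P_1, P_3, P_4.
Their circumcentre is (9/7, -5/7) with r² = 4250/49.
The farthest remaining point P_2 is at distance² 169/49 ≤ 4250/49.
r = √(4250/49) ≈ 9.313.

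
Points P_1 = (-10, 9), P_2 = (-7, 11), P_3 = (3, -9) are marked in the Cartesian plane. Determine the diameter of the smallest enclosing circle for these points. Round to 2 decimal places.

Side lengths²: P_1P_2² = 13, P_1P_3² = 493, P_2P_3² = 500.
Since P_2P_3² = 500 < 493 + 13 = 506, the triangle is acute, so the smallest enclosing circle is the circumcircle.
Circumcentre = (-2.375, 0.8125), r² = 125.17578125.
Diameter = 2r = 2√(125.17578125) ≈ 22.38.

22.38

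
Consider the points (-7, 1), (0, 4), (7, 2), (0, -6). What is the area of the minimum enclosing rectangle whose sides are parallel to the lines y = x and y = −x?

In coordinates u = x + y, v = x − y the rectangle is axis-aligned; the map (x,y)→(u,v) scales areas by 2.
u-values: -6, 4, 9, -6; range = 9 − (-6) = 15.
v-values: -8, -4, 5, 6; range = 6 − (-8) = 14.
Area = (15 × 14) / 2 = 105.

105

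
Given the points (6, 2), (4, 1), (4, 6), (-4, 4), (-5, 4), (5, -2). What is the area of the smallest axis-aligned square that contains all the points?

The bounding box has width 11 and height 8.
An axis-aligned square enclosing the set must have side ≥ max(width, height).
So the minimum side is max(11, 8) = 11.
Area = 11² = 121.

121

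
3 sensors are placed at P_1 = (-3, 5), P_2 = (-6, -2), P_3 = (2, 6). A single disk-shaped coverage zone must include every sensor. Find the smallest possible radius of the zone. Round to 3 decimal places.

5.657

Side lengths²: P_1P_2² = 58, P_1P_3² = 26, P_2P_3² = 128.
Since P_2P_3² = 128 ≥ 58 + 26 = 84, the angle opposite P_2P_3 is not acute, so the smallest enclosing circle has P_2P_3 as diameter.
Centre = midpoint of P_2P_3 = (-2, 2), r² = 128/4 = 32.
r = √32 ≈ 5.657.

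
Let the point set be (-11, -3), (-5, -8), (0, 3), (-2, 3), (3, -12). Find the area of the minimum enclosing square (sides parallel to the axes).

225

The bounding box has width 14 and height 15.
An axis-aligned square enclosing the set must have side ≥ max(width, height).
So the minimum side is max(14, 15) = 15.
Area = 15² = 225.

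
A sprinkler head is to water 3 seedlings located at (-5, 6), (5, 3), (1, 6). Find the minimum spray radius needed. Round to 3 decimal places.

Call the three points A, B, C in the order given.
Side lengths²: AB² = 109, AC² = 36, BC² = 25.
Since AB² = 109 ≥ 36 + 25 = 61, the angle opposite AB is not acute, so the smallest enclosing circle has AB as diameter.
Centre = midpoint of AB = (0, 4.5), r² = 109/4 = 27.25.
r = √(27.25) ≈ 5.220.

5.220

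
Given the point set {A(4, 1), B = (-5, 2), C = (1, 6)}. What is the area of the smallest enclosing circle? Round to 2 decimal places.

Side lengths²: AB² = 82, AC² = 34, BC² = 52.
Since AB² = 82 < 52 + 34 = 86, the triangle is acute, so the smallest enclosing circle is the circumcircle.
Circumcentre = (-10/21, 12/7), r² = 9061/441.
Area = π·r² = π·9061/441 ≈ 64.55.

64.55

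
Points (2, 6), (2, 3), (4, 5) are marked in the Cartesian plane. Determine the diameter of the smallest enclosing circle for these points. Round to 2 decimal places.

3.16

Call the three points A, B, C in the order given.
Side lengths²: AB² = 9, AC² = 5, BC² = 8.
Since AB² = 9 < 8 + 5 = 13, the triangle is acute, so the smallest enclosing circle is the circumcircle.
Circumcentre = (2.5, 4.5), r² = 2.5.
Diameter = 2r = 2√(2.5) ≈ 3.16.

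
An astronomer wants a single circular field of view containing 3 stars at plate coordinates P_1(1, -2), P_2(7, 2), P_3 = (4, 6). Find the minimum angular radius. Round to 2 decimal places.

4.28

Side lengths²: P_1P_2² = 52, P_1P_3² = 73, P_2P_3² = 25.
Since P_1P_3² = 73 < 52 + 25 = 77, the triangle is acute, so the smallest enclosing circle is the circumcircle.
Circumcentre = (49/18, 23/12), r² = 23725/1296.
r = √(23725/1296) ≈ 4.28.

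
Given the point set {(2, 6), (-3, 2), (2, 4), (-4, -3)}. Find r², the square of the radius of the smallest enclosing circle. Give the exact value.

29.25

The minimum enclosing circle of a finite set is fixed by two of the points (as a diameter) or three (as a circumcircle).
The farthest pair is (2, 6)–(-4, -3) with squared distance 117. The circle on this segment as diameter has centre (-1, 1.5) and r² = 117/4 = 29.25.
Check (-3, 2): distance² to centre = 4.25 ≤ 29.25, so it lies inside.
All remaining points lie in this disk, and no smaller disk contains both endpoints, so this is the minimum enclosing circle.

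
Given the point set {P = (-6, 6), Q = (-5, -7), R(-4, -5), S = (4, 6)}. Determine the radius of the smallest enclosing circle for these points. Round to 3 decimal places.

The minimum enclosing circle is determined by three boundary points: P, Q, S.
Their circumcentre is (-1, -2/13) with r² = 10625/169.
The farthest remaining point R is at distance² 5490/169 ≤ 10625/169.
r = √(10625/169) ≈ 7.929.

7.929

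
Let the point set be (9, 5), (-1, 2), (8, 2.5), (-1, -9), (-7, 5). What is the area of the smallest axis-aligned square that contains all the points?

256

The bounding box has width 16 and height 14.
An axis-aligned square enclosing the set must have side ≥ max(width, height).
So the minimum side is max(16, 14) = 16.
Area = 16² = 256.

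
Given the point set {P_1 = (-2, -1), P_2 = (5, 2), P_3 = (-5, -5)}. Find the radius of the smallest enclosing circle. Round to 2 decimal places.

Side lengths²: P_1P_2² = 58, P_1P_3² = 25, P_2P_3² = 149.
Since P_2P_3² = 149 ≥ 58 + 25 = 83, the angle opposite P_2P_3 is not acute, so the smallest enclosing circle has P_2P_3 as diameter.
Centre = midpoint of P_2P_3 = (0, -1.5), r² = 149/4 = 37.25.
r = √(37.25) ≈ 6.10.

6.10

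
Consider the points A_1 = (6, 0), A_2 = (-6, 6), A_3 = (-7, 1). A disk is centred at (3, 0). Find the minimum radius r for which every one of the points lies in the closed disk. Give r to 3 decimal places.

The required radius is the distance from (3, 0) to the farthest point.
Squared distances: 9, 117, 101.
Maximum is 117, attained at A_2.
r = √117 ≈ 10.817.

10.817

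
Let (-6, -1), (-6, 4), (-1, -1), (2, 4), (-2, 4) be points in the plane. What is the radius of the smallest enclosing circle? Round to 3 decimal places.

4.717

The farthest pair is (-6, -1)–(2, 4) with squared distance 89. The circle on this segment as diameter has centre (-2, 1.5) and r² = 89/4 = 22.25.
Check (-6, 4): distance² to centre = 22.25 ≤ 22.25, so it lies inside.
All remaining points lie in this disk, and no smaller disk contains both endpoints, so this is the minimum enclosing circle.
r = √(22.25) ≈ 4.717.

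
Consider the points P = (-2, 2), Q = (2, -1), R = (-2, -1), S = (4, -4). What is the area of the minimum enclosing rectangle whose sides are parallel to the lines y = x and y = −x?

24

In coordinates u = x + y, v = x − y the rectangle is axis-aligned; the map (x,y)→(u,v) scales areas by 2.
u-values: 0, 1, -3, 0; range = 1 − (-3) = 4.
v-values: -4, 3, -1, 8; range = 8 − (-4) = 12.
Area = (4 × 12) / 2 = 24.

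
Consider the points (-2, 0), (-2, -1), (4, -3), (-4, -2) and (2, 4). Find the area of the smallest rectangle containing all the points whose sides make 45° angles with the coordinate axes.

In coordinates u = x + y, v = x − y the rectangle is axis-aligned; the map (x,y)→(u,v) scales areas by 2.
u-values: -2, -3, 1, -6, 6; range = 6 − (-6) = 12.
v-values: -2, -1, 7, -2, -2; range = 7 − (-2) = 9.
Area = (12 × 9) / 2 = 54.

54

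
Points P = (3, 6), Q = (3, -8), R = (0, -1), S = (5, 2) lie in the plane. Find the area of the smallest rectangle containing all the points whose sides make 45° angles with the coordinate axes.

In coordinates u = x + y, v = x − y the rectangle is axis-aligned; the map (x,y)→(u,v) scales areas by 2.
u-values: 9, -5, -1, 7; range = 9 − (-5) = 14.
v-values: -3, 11, 1, 3; range = 11 − (-3) = 14.
Area = (14 × 14) / 2 = 98.

98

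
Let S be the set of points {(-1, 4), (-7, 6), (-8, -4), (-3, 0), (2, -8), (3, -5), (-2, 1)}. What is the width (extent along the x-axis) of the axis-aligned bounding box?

max x = 3, min x = -8, so width = 11.

11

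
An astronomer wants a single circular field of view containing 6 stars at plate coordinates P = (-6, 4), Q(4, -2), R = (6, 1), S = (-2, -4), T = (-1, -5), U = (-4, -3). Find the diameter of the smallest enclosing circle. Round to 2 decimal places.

The minimum enclosing circle of a finite set is fixed by two of the points (as a diameter) or three (as a circumcircle).
The minimum enclosing circle is determined by three boundary points: P, R, T.
Their circumcentre is (-19/62, 79/62) with r² = 76585/1922.
The farthest remaining point U is at distance² 61333/1922 ≤ 76585/1922.
Diameter = 2r = 2√(76585/1922) ≈ 12.62.

12.62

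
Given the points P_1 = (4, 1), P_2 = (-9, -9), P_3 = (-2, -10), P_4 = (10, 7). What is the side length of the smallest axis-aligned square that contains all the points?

The bounding box has width 19 and height 17.
An axis-aligned square enclosing the set must have side ≥ max(width, height).
So the minimum side is max(19, 17) = 19.

19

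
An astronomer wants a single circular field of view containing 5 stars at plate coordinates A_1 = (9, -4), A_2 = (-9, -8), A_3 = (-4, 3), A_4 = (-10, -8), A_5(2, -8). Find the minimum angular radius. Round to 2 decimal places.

9.71

By Welzl's lemma the MEC is supported by two points (diametrically opposite) or three points (on a circumcircle).
The farthest pair is A_1–A_4 with squared distance 377. The circle on this segment as diameter has centre (-0.5, -6) and r² = 377/4 = 94.25.
Check A_2: distance² to centre = 76.25 ≤ 94.25, so it lies inside.
All remaining points lie in this disk, and no smaller disk contains both endpoints, so this is the minimum enclosing circle.
r = √(94.25) ≈ 9.71.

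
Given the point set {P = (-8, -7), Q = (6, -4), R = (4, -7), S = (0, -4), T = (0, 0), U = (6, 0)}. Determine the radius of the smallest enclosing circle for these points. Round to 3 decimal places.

7.826

By Welzl's lemma the MEC is supported by two points (diametrically opposite) or three points (on a circumcircle).
The farthest pair is P–U with squared distance 245. The circle on this segment as diameter has centre (-1, -3.5) and r² = 245/4 = 61.25.
Check Q: distance² to centre = 49.25 ≤ 61.25, so it lies inside.
All remaining points lie in this disk, and no smaller disk contains both endpoints, so this is the minimum enclosing circle.
r = √(61.25) ≈ 7.826.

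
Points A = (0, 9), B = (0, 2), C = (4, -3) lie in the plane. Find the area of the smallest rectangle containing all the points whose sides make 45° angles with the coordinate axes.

In coordinates u = x + y, v = x − y the rectangle is axis-aligned; the map (x,y)→(u,v) scales areas by 2.
u-values: 9, 2, 1; range = 9 − 1 = 8.
v-values: -9, -2, 7; range = 7 − (-9) = 16.
Area = (8 × 16) / 2 = 64.

64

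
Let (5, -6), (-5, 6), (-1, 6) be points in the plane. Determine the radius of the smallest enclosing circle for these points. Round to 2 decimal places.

Call the three points A, B, C in the order given.
Side lengths²: AB² = 244, AC² = 180, BC² = 16.
Since AB² = 244 ≥ 180 + 16 = 196, the angle opposite AB is not acute, so the smallest enclosing circle has AB as diameter.
Centre = midpoint of AB = (0, 0), r² = 244/4 = 61.
r = √61 ≈ 7.81.

7.81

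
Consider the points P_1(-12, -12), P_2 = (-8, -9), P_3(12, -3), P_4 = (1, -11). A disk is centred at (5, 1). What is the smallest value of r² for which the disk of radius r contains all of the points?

458

The required radius is the distance from (5, 1) to the farthest point.
Squared distances: 458, 269, 65, 160.
Maximum is 458, attained at P_1.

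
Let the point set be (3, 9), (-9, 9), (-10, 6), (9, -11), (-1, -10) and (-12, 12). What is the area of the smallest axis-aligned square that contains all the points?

The bounding box has width 21 and height 23.
An axis-aligned square enclosing the set must have side ≥ max(width, height).
So the minimum side is max(21, 23) = 23.
Area = 23² = 529.

529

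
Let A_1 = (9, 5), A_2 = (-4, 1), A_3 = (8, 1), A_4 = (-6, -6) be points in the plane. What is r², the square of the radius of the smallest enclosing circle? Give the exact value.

86.5

The farthest pair is A_1–A_4 with squared distance 346. The circle on this segment as diameter has centre (1.5, -0.5) and r² = 346/4 = 86.5.
Check A_2: distance² to centre = 32.5 ≤ 86.5, so it lies inside.
All remaining points lie in this disk, and no smaller disk contains both endpoints, so this is the minimum enclosing circle.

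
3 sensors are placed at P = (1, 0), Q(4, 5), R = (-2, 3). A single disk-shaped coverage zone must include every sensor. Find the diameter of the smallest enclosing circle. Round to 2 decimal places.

6.52

Side lengths²: PQ² = 34, PR² = 18, QR² = 40.
Since QR² = 40 < 34 + 18 = 52, the triangle is acute, so the smallest enclosing circle is the circumcircle.
Circumcentre = (1.25, 3.25), r² = 10.625.
Diameter = 2r = 2√(10.625) ≈ 6.52.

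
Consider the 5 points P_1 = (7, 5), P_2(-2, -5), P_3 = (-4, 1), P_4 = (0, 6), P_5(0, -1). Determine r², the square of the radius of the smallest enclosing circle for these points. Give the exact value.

45.25

The farthest pair is P_1–P_2 with squared distance 181. The circle on this segment as diameter has centre (2.5, 0) and r² = 181/4 = 45.25.
Check P_3: distance² to centre = 43.25 ≤ 45.25, so it lies inside.
All remaining points lie in this disk, and no smaller disk contains both endpoints, so this is the minimum enclosing circle.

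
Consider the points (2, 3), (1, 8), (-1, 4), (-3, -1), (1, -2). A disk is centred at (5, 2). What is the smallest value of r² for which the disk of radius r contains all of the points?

73

The required radius is the distance from (5, 2) to the farthest point.
Squared distances: 10, 52, 40, 73, 32.
Maximum is 73, attained at (-3, -1).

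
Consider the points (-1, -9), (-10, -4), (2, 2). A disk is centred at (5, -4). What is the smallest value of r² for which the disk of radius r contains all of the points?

225

The required radius is the distance from (5, -4) to the farthest point.
Squared distances: 61, 225, 45.
Maximum is 225, attained at (-10, -4).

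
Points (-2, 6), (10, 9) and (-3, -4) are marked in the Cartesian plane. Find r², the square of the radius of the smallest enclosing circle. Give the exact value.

84.5

Call the three points A, B, C in the order given.
Side lengths²: AB² = 153, AC² = 101, BC² = 338.
Since BC² = 338 ≥ 153 + 101 = 254, the angle opposite BC is not acute, so the smallest enclosing circle has BC as diameter.
Centre = midpoint of BC = (3.5, 2.5), r² = 338/4 = 84.5.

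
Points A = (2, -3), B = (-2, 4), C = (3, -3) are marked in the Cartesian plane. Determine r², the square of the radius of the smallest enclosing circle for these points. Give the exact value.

Side lengths²: AB² = 65, AC² = 1, BC² = 74.
Since BC² = 74 ≥ 65 + 1 = 66, the angle opposite BC is not acute, so the smallest enclosing circle has BC as diameter.
Centre = midpoint of BC = (0.5, 0.5), r² = 74/4 = 18.5.

18.5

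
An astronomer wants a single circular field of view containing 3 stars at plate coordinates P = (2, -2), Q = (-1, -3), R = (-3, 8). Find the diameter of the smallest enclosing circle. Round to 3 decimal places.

Side lengths²: PQ² = 10, PR² = 125, QR² = 125.
Since QR² = 125 < 125 + 10 = 135, the triangle is acute, so the smallest enclosing circle is the circumcircle.
Circumcentre = (-17/14, 37/14), r² = 3125/98.
Diameter = 2r = 2√(3125/98) ≈ 11.294.

11.294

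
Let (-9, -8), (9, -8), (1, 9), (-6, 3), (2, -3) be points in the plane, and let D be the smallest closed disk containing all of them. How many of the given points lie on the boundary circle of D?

3

By Welzl's lemma the MEC is supported by two points (diametrically opposite) or three points (on a circumcircle).
The minimum enclosing circle is determined by three boundary points: (-9, -8), (9, -8), (1, 9).
Their circumcentre is (0, -63/34) with r² = 137317/1156.
The farthest remaining point (-6, 3) is at distance² 68841/1156 ≤ 137317/1156.
The points at distance exactly r from the centre are (-9, -8), (9, -8), (1, 9) — 3 points.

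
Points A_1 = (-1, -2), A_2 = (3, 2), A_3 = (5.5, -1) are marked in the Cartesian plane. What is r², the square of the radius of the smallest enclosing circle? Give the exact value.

Side lengths²: A_1A_2² = 32, A_1A_3² = 43.25, A_2A_3² = 15.25.
Since A_1A_3² = 43.25 < 32 + 15.25 = 47.25, the triangle is acute, so the smallest enclosing circle is the circumcircle.
Circumcentre = (97/44, -53/44), r² = 10553/968.

10553/968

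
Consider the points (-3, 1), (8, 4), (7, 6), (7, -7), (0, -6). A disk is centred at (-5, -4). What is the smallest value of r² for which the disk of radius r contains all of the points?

The required radius is the distance from (-5, -4) to the farthest point.
Squared distances: 29, 233, 244, 153, 29.
Maximum is 244, attained at (7, 6).

244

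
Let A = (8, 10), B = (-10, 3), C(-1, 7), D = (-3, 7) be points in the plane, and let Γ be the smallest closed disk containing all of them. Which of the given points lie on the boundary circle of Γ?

A, B

A smallest enclosing disk is always determined by at most three of the input points on its boundary.
The farthest pair is A–B with squared distance 373. The circle on this segment as diameter has centre (-1, 6.5) and r² = 373/4 = 93.25.
Check C: distance² to centre = 0.25 ≤ 93.25, so it lies inside.
All remaining points lie in this disk, and no smaller disk contains both endpoints, so this is the minimum enclosing circle.
The points at distance exactly r from the centre are A, B — 2 points.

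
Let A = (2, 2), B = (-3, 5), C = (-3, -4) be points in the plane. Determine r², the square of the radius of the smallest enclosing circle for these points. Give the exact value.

Side lengths²: AB² = 34, AC² = 61, BC² = 81.
Since BC² = 81 < 61 + 34 = 95, the triangle is acute, so the smallest enclosing circle is the circumcircle.
Circumcentre = (-2.3, 0.5), r² = 20.74.

20.74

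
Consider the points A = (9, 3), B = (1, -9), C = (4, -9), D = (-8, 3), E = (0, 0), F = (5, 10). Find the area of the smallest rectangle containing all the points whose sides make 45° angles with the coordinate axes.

In coordinates u = x + y, v = x − y the rectangle is axis-aligned; the map (x,y)→(u,v) scales areas by 2.
u-values: 12, -8, -5, -5, 0, 15; range = 15 − (-8) = 23.
v-values: 6, 10, 13, -11, 0, -5; range = 13 − (-11) = 24.
Area = (23 × 24) / 2 = 276.

276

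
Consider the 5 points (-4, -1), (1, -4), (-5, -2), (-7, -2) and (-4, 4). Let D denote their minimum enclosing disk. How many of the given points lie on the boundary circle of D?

The minimum enclosing circle is determined by three boundary points: (1, -4), (-7, -2), (-4, 4).
Their circumcentre is (-43/18, -5/9) with r² = 7565/324.
The farthest remaining point (-5, -2) is at distance² 2885/324 ≤ 7565/324.
The points at distance exactly r from the centre are (1, -4), (-7, -2), (-4, 4) — 3 points.

3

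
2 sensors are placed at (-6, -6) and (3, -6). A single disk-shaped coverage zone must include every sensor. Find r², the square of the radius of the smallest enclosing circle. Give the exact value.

20.25

The smallest circle enclosing two points has them as diameter endpoints.
Centre = midpoint = (-1.5, -6); r² = |(-6, -6)−(3, -6)|²/4 = 81/4 = 20.25.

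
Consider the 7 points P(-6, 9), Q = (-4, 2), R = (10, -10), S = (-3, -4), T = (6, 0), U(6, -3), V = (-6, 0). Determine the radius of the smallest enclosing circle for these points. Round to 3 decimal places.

By Welzl's lemma the MEC is supported by two points (diametrically opposite) or three points (on a circumcircle).
The farthest pair is P–R with squared distance 617. The circle on this segment as diameter has centre (2, -0.5) and r² = 617/4 = 154.25.
Check Q: distance² to centre = 42.25 ≤ 154.25, so it lies inside.
All remaining points lie in this disk, and no smaller disk contains both endpoints, so this is the minimum enclosing circle.
r = √(154.25) ≈ 12.420.

12.420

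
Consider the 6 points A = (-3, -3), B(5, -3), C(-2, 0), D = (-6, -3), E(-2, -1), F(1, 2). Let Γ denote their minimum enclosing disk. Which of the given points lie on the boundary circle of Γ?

The farthest pair is B–D with squared distance 121. The circle on this segment as diameter has centre (-0.5, -3) and r² = 121/4 = 30.25.
Check A: distance² to centre = 6.25 ≤ 30.25, so it lies inside.
All remaining points lie in this disk, and no smaller disk contains both endpoints, so this is the minimum enclosing circle.
The points at distance exactly r from the centre are B, D — 2 points.

B, D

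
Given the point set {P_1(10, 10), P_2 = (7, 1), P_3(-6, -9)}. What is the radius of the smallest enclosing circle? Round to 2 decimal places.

12.42

Side lengths²: P_1P_2² = 90, P_1P_3² = 617, P_2P_3² = 269.
Since P_1P_3² = 617 ≥ 269 + 90 = 359, the angle opposite P_1P_3 is not acute, so the smallest enclosing circle has P_1P_3 as diameter.
Centre = midpoint of P_1P_3 = (2, 0.5), r² = 617/4 = 154.25.
r = √(154.25) ≈ 12.42.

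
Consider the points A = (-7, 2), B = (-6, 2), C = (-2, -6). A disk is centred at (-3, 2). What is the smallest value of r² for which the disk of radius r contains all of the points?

65

The required radius is the distance from (-3, 2) to the farthest point.
Squared distances: 16, 9, 65.
Maximum is 65, attained at C.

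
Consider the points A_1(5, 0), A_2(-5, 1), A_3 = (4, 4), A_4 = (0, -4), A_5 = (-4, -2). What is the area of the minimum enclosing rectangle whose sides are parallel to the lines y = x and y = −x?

In coordinates u = x + y, v = x − y the rectangle is axis-aligned; the map (x,y)→(u,v) scales areas by 2.
u-values: 5, -4, 8, -4, -6; range = 8 − (-6) = 14.
v-values: 5, -6, 0, 4, -2; range = 5 − (-6) = 11.
Area = (14 × 11) / 2 = 77.

77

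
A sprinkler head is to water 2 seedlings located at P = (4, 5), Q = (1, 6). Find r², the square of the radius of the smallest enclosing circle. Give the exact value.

The smallest circle enclosing two points has them as diameter endpoints.
Centre = midpoint = (2.5, 5.5); r² = |PQ|²/4 = 10/4 = 2.5.

2.5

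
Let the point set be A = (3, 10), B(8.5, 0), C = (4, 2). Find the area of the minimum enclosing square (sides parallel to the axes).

100

The bounding box has width 5.5 and height 10.
An axis-aligned square enclosing the set must have side ≥ max(width, height).
So the minimum side is max(5.5, 10) = 10.
Area = 10² = 100.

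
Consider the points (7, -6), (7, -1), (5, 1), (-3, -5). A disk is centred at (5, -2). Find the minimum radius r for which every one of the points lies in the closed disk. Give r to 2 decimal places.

8.54

The required radius is the distance from (5, -2) to the farthest point.
Squared distances: 20, 5, 9, 73.
Maximum is 73, attained at (-3, -5).
r = √73 ≈ 8.54.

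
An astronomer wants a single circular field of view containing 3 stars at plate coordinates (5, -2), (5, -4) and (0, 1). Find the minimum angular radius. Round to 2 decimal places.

Call the three points A, B, C in the order given.
Side lengths²: AB² = 4, AC² = 34, BC² = 50.
Since BC² = 50 ≥ 34 + 4 = 38, the angle opposite BC is not acute, so the smallest enclosing circle has BC as diameter.
Centre = midpoint of BC = (2.5, -1.5), r² = 50/4 = 12.5.
r = √(12.5) ≈ 3.54.

3.54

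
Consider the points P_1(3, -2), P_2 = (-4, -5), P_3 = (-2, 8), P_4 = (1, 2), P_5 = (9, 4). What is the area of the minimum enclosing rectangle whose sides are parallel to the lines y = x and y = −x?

In coordinates u = x + y, v = x − y the rectangle is axis-aligned; the map (x,y)→(u,v) scales areas by 2.
u-values: 1, -9, 6, 3, 13; range = 13 − (-9) = 22.
v-values: 5, 1, -10, -1, 5; range = 5 − (-10) = 15.
Area = (22 × 15) / 2 = 165.

165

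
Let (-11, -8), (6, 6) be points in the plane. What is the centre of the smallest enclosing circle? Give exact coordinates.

The smallest circle enclosing two points has them as diameter endpoints.
Centre = midpoint = (-2.5, -1); r² = |(-11, -8)−(6, 6)|²/4 = 485/4 = 121.25.
Centre = (-2.5, -1).

(-2.5, -1)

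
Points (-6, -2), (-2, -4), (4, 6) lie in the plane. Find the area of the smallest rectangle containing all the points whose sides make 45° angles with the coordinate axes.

54

In coordinates u = x + y, v = x − y the rectangle is axis-aligned; the map (x,y)→(u,v) scales areas by 2.
u-values: -8, -6, 10; range = 10 − (-8) = 18.
v-values: -4, 2, -2; range = 2 − (-4) = 6.
Area = (18 × 6) / 2 = 54.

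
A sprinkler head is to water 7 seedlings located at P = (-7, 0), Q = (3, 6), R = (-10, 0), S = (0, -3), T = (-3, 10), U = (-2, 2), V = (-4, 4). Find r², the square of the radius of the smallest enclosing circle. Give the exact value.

The minimum enclosing circle of a finite set is fixed by two of the points (as a diameter) or three (as a circumcircle).
The farthest pair is Q–R with squared distance 205. The circle on this segment as diameter has centre (-3.5, 3) and r² = 205/4 = 51.25.
Check P: distance² to centre = 21.25 ≤ 51.25, so it lies inside.
All remaining points lie in this disk, and no smaller disk contains both endpoints, so this is the minimum enclosing circle.

51.25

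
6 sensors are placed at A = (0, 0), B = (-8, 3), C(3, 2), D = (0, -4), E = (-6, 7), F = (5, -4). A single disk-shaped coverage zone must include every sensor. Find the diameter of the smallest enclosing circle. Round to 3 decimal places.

The minimum enclosing circle of a finite set is fixed by two of the points (as a diameter) or three (as a circumcircle).
The farthest pair is E–F with squared distance 242. The circle on this segment as diameter has centre (-0.5, 1.5) and r² = 242/4 = 60.5.
Check A: distance² to centre = 2.5 ≤ 60.5, so it lies inside.
All remaining points lie in this disk, and no smaller disk contains both endpoints, so this is the minimum enclosing circle.
Diameter = 2r = 2√(60.5) ≈ 15.556.

15.556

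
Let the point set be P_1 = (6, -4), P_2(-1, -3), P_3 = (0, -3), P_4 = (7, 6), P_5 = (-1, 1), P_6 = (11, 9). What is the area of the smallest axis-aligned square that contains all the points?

The bounding box has width 12 and height 13.
An axis-aligned square enclosing the set must have side ≥ max(width, height).
So the minimum side is max(12, 13) = 13.
Area = 13² = 169.

169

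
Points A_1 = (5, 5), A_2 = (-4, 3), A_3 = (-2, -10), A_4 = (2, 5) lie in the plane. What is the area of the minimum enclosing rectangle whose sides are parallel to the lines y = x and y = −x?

165

In coordinates u = x + y, v = x − y the rectangle is axis-aligned; the map (x,y)→(u,v) scales areas by 2.
u-values: 10, -1, -12, 7; range = 10 − (-12) = 22.
v-values: 0, -7, 8, -3; range = 8 − (-7) = 15.
Area = (22 × 15) / 2 = 165.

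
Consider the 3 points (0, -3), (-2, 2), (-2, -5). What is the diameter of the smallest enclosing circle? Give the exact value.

Call the three points A, B, C in the order given.
Side lengths²: AB² = 29, AC² = 8, BC² = 49.
Since BC² = 49 ≥ 29 + 8 = 37, the angle opposite BC is not acute, so the smallest enclosing circle has BC as diameter.
Centre = midpoint of BC = (-2, -1.5), r² = 49/4 = 12.25.
Diameter = 2r = 2√(12.25) = 7.

7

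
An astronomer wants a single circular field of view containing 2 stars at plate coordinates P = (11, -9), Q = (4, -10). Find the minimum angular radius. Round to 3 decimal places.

3.536

The smallest circle enclosing two points has them as diameter endpoints.
Centre = midpoint = (7.5, -9.5); r² = |PQ|²/4 = 50/4 = 12.5.
r = √(12.5) ≈ 3.536.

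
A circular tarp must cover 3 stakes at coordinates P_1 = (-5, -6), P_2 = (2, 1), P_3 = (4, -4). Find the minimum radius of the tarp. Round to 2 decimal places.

Side lengths²: P_1P_2² = 98, P_1P_3² = 85, P_2P_3² = 29.
Since P_1P_2² = 98 < 85 + 29 = 114, the triangle is acute, so the smallest enclosing circle is the circumcircle.
Circumcentre = (-13/14, -43/14), r² = 2465/98.
r = √(2465/98) ≈ 5.02.

5.02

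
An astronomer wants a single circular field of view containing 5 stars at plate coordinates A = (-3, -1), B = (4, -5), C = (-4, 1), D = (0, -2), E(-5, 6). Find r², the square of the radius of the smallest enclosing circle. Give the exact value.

By Welzl's lemma the MEC is supported by two points (diametrically opposite) or three points (on a circumcircle).
The farthest pair is B–E with squared distance 202. The circle on this segment as diameter has centre (-0.5, 0.5) and r² = 202/4 = 50.5.
Check A: distance² to centre = 8.5 ≤ 50.5, so it lies inside.
All remaining points lie in this disk, and no smaller disk contains both endpoints, so this is the minimum enclosing circle.

50.5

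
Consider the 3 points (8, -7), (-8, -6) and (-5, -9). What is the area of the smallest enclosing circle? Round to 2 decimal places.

201.85

Call the three points A, B, C in the order given.
Side lengths²: AB² = 257, AC² = 173, BC² = 18.
Since AB² = 257 ≥ 173 + 18 = 191, the angle opposite AB is not acute, so the smallest enclosing circle has AB as diameter.
Centre = midpoint of AB = (0, -6.5), r² = 257/4 = 64.25.
Area = π·r² = π·64.25 ≈ 201.85.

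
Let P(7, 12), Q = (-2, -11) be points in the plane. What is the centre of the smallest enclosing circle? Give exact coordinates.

The smallest circle enclosing two points has them as diameter endpoints.
Centre = midpoint = (2.5, 0.5); r² = |PQ|²/4 = 610/4 = 152.5.
Centre = (2.5, 0.5).

(2.5, 0.5)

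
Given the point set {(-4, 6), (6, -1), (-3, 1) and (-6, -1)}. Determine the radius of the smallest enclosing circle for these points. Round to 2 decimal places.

By Welzl's lemma the MEC is supported by two points (diametrically opposite) or three points (on a circumcircle).
The minimum enclosing circle is determined by three boundary points: (-4, 6), (6, -1), (-6, -1).
Their circumcentre is (0, 15/14) with r² = 7897/196.
The farthest remaining point (-3, 1) is at distance² 1765/196 ≤ 7897/196.
r = √(7897/196) ≈ 6.35.

6.35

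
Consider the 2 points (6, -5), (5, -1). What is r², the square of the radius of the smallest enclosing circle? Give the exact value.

The smallest circle enclosing two points has them as diameter endpoints.
Centre = midpoint = (5.5, -3); r² = |(6, -5)−(5, -1)|²/4 = 17/4 = 4.25.

4.25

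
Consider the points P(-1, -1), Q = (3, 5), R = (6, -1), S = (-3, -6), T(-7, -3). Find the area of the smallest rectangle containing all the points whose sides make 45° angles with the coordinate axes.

In coordinates u = x + y, v = x − y the rectangle is axis-aligned; the map (x,y)→(u,v) scales areas by 2.
u-values: -2, 8, 5, -9, -10; range = 8 − (-10) = 18.
v-values: 0, -2, 7, 3, -4; range = 7 − (-4) = 11.
Area = (18 × 11) / 2 = 99.

99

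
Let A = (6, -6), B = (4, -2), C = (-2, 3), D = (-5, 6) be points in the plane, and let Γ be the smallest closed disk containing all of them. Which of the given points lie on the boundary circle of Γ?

The farthest pair is A–D with squared distance 265. The circle on this segment as diameter has centre (0.5, 0) and r² = 265/4 = 66.25.
Check B: distance² to centre = 16.25 ≤ 66.25, so it lies inside.
All remaining points lie in this disk, and no smaller disk contains both endpoints, so this is the minimum enclosing circle.
The points at distance exactly r from the centre are A, D — 2 points.

A, D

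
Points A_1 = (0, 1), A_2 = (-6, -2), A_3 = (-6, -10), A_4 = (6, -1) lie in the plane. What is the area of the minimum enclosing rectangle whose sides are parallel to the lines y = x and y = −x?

In coordinates u = x + y, v = x − y the rectangle is axis-aligned; the map (x,y)→(u,v) scales areas by 2.
u-values: 1, -8, -16, 5; range = 5 − (-16) = 21.
v-values: -1, -4, 4, 7; range = 7 − (-4) = 11.
Area = (21 × 11) / 2 = 115.5.

115.5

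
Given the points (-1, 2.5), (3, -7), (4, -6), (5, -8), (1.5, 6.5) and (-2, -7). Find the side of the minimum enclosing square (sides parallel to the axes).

14.5

The bounding box has width 7 and height 14.5.
An axis-aligned square enclosing the set must have side ≥ max(width, height).
So the minimum side is max(7, 14.5) = 14.5.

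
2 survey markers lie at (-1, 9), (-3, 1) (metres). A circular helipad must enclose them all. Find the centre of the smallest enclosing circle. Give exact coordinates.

(-2, 5)

The smallest circle enclosing two points has them as diameter endpoints.
Centre = midpoint = (-2, 5); r² = |(-1, 9)−(-3, 1)|²/4 = 68/4 = 17.
Centre = (-2, 5).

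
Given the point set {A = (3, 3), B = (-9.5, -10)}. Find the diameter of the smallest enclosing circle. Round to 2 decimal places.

The smallest circle enclosing two points has them as diameter endpoints.
Centre = midpoint = (-3.25, -3.5); r² = |AB|²/4 = 325.25/4 = 81.3125.
Diameter = 2r = 2√(81.3125) ≈ 18.03.

18.03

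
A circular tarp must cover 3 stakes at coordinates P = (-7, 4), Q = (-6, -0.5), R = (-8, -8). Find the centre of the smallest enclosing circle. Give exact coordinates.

Side lengths²: PQ² = 21.25, PR² = 145, QR² = 60.25.
Since PR² = 145 ≥ 60.25 + 21.25 = 81.5, the angle opposite PR is not acute, so the smallest enclosing circle has PR as diameter.
Centre = midpoint of PR = (-7.5, -2), r² = 145/4 = 36.25.
Centre = (-7.5, -2).

(-7.5, -2)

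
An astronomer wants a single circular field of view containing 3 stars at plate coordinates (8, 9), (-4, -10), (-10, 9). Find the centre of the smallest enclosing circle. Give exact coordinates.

Call the three points A, B, C in the order given.
Side lengths²: AB² = 505, AC² = 324, BC² = 397.
Since AB² = 505 < 397 + 324 = 721, the triangle is acute, so the smallest enclosing circle is the circumcircle.
Circumcentre = (-1, 53/38), r² = 200485/1444.
Centre = (-1, 53/38).

(-1, 53/38)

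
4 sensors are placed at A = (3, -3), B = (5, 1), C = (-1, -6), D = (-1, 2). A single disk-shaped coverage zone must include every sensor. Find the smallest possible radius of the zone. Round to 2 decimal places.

By Welzl's lemma the MEC is supported by two points (diametrically opposite) or three points (on a circumcircle).
The minimum enclosing circle is determined by three boundary points: B, C, D.
Their circumcentre is (17/12, -2) with r² = 3145/144.
The farthest remaining point A is at distance² 505/144 ≤ 3145/144.
r = √(3145/144) ≈ 4.67.

4.67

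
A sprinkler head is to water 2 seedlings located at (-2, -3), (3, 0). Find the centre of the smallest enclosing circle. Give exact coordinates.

(0.5, -1.5)

The smallest circle enclosing two points has them as diameter endpoints.
Centre = midpoint = (0.5, -1.5); r² = |(-2, -3)−(3, 0)|²/4 = 34/4 = 8.5.
Centre = (0.5, -1.5).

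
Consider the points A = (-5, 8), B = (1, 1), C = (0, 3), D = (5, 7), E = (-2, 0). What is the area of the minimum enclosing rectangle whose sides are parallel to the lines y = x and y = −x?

In coordinates u = x + y, v = x − y the rectangle is axis-aligned; the map (x,y)→(u,v) scales areas by 2.
u-values: 3, 2, 3, 12, -2; range = 12 − (-2) = 14.
v-values: -13, 0, -3, -2, -2; range = 0 − (-13) = 13.
Area = (14 × 13) / 2 = 91.

91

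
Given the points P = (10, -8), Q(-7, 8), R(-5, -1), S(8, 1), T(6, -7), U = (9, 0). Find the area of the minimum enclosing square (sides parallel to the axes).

289

The bounding box has width 17 and height 16.
An axis-aligned square enclosing the set must have side ≥ max(width, height).
So the minimum side is max(17, 16) = 17.
Area = 17² = 289.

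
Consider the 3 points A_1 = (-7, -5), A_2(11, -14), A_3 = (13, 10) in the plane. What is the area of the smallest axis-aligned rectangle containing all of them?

x ranges over [-7, 13], width 20.
y ranges over [-14, 10], height 24.
Area = 20 × 24 = 480.

480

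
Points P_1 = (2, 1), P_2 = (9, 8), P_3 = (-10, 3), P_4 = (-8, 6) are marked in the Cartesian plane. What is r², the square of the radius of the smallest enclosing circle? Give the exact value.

The farthest pair is P_2–P_3 with squared distance 386. The circle on this segment as diameter has centre (-0.5, 5.5) and r² = 386/4 = 96.5.
Check P_1: distance² to centre = 26.5 ≤ 96.5, so it lies inside.
All remaining points lie in this disk, and no smaller disk contains both endpoints, so this is the minimum enclosing circle.

96.5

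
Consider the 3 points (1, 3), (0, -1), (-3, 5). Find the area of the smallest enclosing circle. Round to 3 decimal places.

35.343

Call the three points A, B, C in the order given.
Side lengths²: AB² = 17, AC² = 20, BC² = 45.
Since BC² = 45 ≥ 20 + 17 = 37, the angle opposite BC is not acute, so the smallest enclosing circle has BC as diameter.
Centre = midpoint of BC = (-1.5, 2), r² = 45/4 = 11.25.
Area = π·r² = π·11.25 ≈ 35.343.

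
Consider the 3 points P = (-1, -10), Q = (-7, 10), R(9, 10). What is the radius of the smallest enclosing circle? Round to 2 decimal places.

11.67

Side lengths²: PQ² = 436, PR² = 500, QR² = 256.
Since PR² = 500 < 436 + 256 = 692, the triangle is acute, so the smallest enclosing circle is the circumcircle.
Circumcentre = (1, 1.5), r² = 136.25.
r = √(136.25) ≈ 11.67.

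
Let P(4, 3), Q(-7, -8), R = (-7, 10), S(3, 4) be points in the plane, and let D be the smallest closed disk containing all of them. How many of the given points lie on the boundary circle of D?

The minimum enclosing circle is determined by three boundary points: P, Q, R.
Their circumcentre is (-5, 1) with r² = 85.
The farthest remaining point S is at distance² 73 ≤ 85.
The points at distance exactly r from the centre are P, Q, R — 3 points.

3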